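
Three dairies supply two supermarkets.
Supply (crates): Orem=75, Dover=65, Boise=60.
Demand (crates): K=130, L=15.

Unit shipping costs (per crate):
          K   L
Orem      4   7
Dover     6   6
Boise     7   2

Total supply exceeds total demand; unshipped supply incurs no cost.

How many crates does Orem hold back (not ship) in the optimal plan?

0

An optimal plan:
  Orem to K: 75 × 4 = 300
  Dover to K: 55 × 6 = 330
  Boise to L: 15 × 2 = 30
Total cost = 660.
Orem ships 75 of its 75, leaving 0.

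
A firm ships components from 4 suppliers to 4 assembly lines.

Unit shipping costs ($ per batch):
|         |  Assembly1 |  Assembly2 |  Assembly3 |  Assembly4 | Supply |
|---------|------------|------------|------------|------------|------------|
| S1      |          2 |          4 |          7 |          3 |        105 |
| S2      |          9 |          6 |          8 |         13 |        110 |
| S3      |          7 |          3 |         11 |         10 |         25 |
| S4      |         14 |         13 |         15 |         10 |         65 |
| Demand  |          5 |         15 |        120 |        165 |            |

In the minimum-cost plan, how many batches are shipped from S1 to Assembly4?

100

The minimum-cost plan:
  S1→Assembly1: 5 batches
  S1→Assembly4: 100 batches
  S2→Assembly3: 110 batches
  S3→Assembly2: 15 batches
  S3→Assembly3: 10 batches
  S4→Assembly4: 65 batches
Total cost = $1995.
So S1→Assembly4 carries 100 batches.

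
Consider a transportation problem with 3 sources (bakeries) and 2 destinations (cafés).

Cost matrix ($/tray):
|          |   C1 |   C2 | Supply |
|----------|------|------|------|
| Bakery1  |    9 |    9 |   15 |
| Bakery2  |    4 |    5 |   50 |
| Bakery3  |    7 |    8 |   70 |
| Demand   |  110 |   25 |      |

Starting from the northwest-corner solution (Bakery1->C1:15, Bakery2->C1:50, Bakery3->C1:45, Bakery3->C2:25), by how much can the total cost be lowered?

15

Current plan cost = 15·9 + 50·4 + 45·7 + 25·8 = $850.
Optimal plan:
  Bakery1 to C2: 15 × $9 = $135
  Bakery2 to C1: 40 × $4 = $160
  Bakery2 to C2: 10 × $5 = $50
  Bakery3 to C1: 70 × $7 = $490
Optimal cost = $835.
Saving = 850 − 835 = $15.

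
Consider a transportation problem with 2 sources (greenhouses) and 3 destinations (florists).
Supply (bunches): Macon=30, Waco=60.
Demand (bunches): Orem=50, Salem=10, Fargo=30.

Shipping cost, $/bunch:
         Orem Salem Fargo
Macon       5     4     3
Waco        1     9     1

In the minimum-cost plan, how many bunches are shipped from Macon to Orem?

0

The minimum-cost plan:
  Macon->Salem: 10 × $4 = $40
  Macon->Fargo: 20 × $3 = $60
  Waco->Orem: 50 × $1 = $50
  Waco->Fargo: 10 × $1 = $10
Total cost = $160.
The route Macon→Orem is not used.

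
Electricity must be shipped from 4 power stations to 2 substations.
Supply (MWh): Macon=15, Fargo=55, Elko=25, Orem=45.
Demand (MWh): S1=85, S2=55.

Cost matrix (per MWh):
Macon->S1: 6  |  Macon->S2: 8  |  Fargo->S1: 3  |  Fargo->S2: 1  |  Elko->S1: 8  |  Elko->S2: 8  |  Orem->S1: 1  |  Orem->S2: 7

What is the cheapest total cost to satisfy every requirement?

390

An optimal shipping plan:
  Macon–S1: 15 MWh
  Fargo–S2: 55 MWh
  Elko–S1: 25 MWh
  Orem–S1: 45 MWh
Total cost = 390.
(Supply check: Macon ships 15; Fargo ships 55; Elko ships 25; Orem ships 45.)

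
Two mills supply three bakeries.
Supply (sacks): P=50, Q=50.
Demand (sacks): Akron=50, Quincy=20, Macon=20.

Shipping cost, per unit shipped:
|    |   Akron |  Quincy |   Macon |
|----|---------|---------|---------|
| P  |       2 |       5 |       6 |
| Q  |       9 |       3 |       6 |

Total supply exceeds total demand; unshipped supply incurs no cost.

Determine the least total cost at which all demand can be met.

An optimal shipping plan:
  P->Akron: 50 sacks
  Q->Quincy: 20 sacks
  Q->Macon: 20 sacks
Total cost = 280.

280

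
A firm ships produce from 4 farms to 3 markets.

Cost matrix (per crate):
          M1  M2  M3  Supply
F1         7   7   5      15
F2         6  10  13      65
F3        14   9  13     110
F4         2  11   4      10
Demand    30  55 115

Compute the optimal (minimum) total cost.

A cheapest plan:
  F1→M3: 15 × 5 = 75
  F2→M1: 30 × 6 = 180
  F2→M3: 35 × 13 = 455
  F3→M2: 55 × 9 = 495
  F3→M3: 55 × 13 = 715
  F4→M3: 10 × 4 = 40
Total = 75 + 180 + 455 + 495 + 715 + 40 = 1960.
(Supply check: F1 ships 15; F2 ships 65; F3 ships 110; F4 ships 10.)

1960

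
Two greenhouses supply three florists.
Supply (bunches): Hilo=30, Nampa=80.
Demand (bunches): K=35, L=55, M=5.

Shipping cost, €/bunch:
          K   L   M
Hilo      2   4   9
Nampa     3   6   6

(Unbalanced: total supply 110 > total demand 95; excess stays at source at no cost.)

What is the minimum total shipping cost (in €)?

405

An optimal shipping plan:
  Hilo→L: 30 × €4 = €120
  Nampa→K: 35 × €3 = €105
  Nampa→L: 25 × €6 = €150
  Nampa→M: 5 × €6 = €30
Total = 120 + 105 + 150 + 30 = €405.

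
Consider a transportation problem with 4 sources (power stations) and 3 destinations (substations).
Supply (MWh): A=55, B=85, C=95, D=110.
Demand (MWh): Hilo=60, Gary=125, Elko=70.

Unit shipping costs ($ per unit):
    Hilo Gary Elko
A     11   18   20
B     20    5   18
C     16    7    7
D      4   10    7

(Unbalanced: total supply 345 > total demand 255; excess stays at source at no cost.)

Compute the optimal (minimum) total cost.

1435

One minimum-cost allocation:
  B to Gary: 85 MWh
  C to Gary: 40 MWh
  C to Elko: 55 MWh
  D to Hilo: 60 MWh
  D to Elko: 15 MWh
Total cost = $1435.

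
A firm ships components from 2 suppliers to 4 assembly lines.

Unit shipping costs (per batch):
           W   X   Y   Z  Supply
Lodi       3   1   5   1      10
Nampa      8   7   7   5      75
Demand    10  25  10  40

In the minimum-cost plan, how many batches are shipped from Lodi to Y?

Optimal shipments:
  Lodi→X: 10 × 1 = 10
  Nampa→W: 10 × 8 = 80
  Nampa→X: 15 × 7 = 105
  Nampa→Y: 10 × 7 = 70
  Nampa→Z: 40 × 5 = 200
Total cost = 465.
The route Lodi→Y is not used.

0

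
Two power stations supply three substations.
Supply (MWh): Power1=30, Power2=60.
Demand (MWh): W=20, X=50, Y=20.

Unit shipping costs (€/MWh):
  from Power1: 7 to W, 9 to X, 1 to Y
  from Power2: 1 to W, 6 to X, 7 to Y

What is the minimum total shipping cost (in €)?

Optimal allocation:
  Power1 to X: 10 MWh
  Power1 to Y: 20 MWh
  Power2 to W: 20 MWh
  Power2 to X: 40 MWh
Total cost = €370.
(Supply check: Power1 ships 30; Power2 ships 60.)

370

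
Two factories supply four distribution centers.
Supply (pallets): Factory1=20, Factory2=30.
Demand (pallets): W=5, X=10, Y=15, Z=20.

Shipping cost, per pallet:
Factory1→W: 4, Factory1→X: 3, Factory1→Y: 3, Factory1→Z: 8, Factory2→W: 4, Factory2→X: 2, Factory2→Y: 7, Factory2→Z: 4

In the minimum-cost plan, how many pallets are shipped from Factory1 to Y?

15

The minimum-cost plan:
  Factory1→W: 5 × 4 = 20
  Factory1→Y: 15 × 3 = 45
  Factory2→X: 10 × 2 = 20
  Factory2→Z: 20 × 4 = 80
Total cost = 165.
So Factory1→Y carries 15 pallets.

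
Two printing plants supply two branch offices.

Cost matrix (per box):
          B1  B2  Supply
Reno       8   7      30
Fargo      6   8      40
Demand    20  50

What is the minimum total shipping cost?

One minimum-cost allocation:
  Reno to B2: 30 × 7 = 210
  Fargo to B1: 20 × 6 = 120
  Fargo to B2: 20 × 8 = 160
Total = 210 + 120 + 160 = 490.

490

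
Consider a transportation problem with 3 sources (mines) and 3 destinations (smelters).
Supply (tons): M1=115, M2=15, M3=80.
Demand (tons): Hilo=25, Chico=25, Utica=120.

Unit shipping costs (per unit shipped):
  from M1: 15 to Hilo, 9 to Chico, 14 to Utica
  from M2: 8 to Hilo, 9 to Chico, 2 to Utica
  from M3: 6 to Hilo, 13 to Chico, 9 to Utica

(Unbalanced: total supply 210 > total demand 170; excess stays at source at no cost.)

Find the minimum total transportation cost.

An optimal shipping plan:
  M1→Chico: 25 tons
  M1→Utica: 50 tons
  M2→Utica: 15 tons
  M3→Hilo: 25 tons
  M3→Utica: 55 tons
Total cost = 1600.

1600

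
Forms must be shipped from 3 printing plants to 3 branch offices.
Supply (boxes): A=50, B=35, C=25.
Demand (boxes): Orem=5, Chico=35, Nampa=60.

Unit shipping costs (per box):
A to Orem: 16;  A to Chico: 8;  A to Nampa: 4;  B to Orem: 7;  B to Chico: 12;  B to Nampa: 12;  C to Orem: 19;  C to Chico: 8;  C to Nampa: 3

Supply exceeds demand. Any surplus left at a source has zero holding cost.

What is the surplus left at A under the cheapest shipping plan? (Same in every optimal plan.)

0

An optimal plan:
  A–Chico: 15 × 8 = 120
  A–Nampa: 35 × 4 = 140
  B–Orem: 5 × 7 = 35
  B–Chico: 20 × 12 = 240
  C–Nampa: 25 × 3 = 75
Total cost = 610.
A ships 50 of its 50, leaving 0.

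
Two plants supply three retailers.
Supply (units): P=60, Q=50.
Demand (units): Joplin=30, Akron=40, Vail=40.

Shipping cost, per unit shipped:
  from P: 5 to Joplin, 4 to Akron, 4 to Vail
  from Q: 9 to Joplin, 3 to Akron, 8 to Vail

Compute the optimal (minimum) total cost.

Optimal allocation:
  P->Joplin: 30 × 5 = 150
  P->Vail: 30 × 4 = 120
  Q->Akron: 40 × 3 = 120
  Q->Vail: 10 × 8 = 80
Total = 150 + 120 + 120 + 80 = 470.
(Supply check: P ships 60; Q ships 50.)

470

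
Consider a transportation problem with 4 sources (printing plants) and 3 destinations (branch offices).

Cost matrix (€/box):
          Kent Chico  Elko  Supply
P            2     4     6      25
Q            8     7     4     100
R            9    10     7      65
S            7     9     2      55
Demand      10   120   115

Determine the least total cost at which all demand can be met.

1360

Optimal allocation:
  P->Kent: 10 × €2 = €20
  P->Chico: 15 × €4 = €60
  Q->Chico: 40 × €7 = €280
  Q->Elko: 60 × €4 = €240
  R->Chico: 65 × €10 = €650
  S->Elko: 55 × €2 = €110
Total = 20 + 60 + 280 + 240 + 650 + 110 = €1360.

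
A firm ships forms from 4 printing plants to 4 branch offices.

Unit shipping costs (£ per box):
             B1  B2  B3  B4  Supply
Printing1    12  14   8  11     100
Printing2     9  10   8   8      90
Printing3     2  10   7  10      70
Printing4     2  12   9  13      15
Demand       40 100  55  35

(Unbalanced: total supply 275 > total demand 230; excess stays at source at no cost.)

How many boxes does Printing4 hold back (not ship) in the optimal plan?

Minimum-cost shipments:
  Printing1->B3: 55 × £8 = £440
  Printing2->B2: 55 × £10 = £550
  Printing2->B4: 35 × £8 = £280
  Printing3->B1: 25 × £2 = £50
  Printing3->B2: 45 × £10 = £450
  Printing4->B1: 15 × £2 = £30
Total cost = £1800.
Printing4 ships 15 of its 15, leaving 0.

0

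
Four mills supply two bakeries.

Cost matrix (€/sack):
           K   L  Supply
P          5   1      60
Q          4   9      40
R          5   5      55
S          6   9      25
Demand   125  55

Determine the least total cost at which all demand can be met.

665

Optimal allocation:
  P→K: 5 × €5 = €25
  P→L: 55 × €1 = €55
  Q→K: 40 × €4 = €160
  R→K: 55 × €5 = €275
  S→K: 25 × €6 = €150
Total = 25 + 55 + 160 + 275 + 150 = €665.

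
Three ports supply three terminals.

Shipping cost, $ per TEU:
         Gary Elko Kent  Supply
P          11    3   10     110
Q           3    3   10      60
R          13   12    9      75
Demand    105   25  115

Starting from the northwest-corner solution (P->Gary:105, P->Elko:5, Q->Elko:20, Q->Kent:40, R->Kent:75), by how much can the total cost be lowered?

480

Current plan cost = 105·11 + 5·3 + 20·3 + 40·10 + 75·9 = $2305.
Optimal plan:
  P->Gary: 45 × $11 = $495
  P->Elko: 25 × $3 = $75
  P->Kent: 40 × $10 = $400
  Q->Gary: 60 × $3 = $180
  R->Kent: 75 × $9 = $675
Optimal cost = $1825.
Saving = 2305 − 1825 = $480.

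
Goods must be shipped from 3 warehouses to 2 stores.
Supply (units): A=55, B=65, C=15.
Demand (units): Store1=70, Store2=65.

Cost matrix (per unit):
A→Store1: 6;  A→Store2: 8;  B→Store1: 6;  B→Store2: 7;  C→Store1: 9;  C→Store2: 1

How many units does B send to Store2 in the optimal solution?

50

Optimal shipments:
  A->Store1: 55 × 6 = 330
  B->Store1: 15 × 6 = 90
  B->Store2: 50 × 7 = 350
  C->Store2: 15 × 1 = 15
Total cost = 785.
So B→Store2 carries 50 units.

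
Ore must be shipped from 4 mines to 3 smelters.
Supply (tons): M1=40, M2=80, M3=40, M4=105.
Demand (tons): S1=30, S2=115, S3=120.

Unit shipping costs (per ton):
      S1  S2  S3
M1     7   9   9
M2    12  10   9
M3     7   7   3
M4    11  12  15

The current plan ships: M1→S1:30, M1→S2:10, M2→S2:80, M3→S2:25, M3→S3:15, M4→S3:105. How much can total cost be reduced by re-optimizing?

Current plan cost = 30·7 + 10·9 + 80·10 + 25·7 + 15·3 + 105·15 = 2895.
Optimal plan:
  M1 to S1: 30 tons
  M1 to S2: 10 tons
  M2 to S3: 80 tons
  M3 to S3: 40 tons
  M4 to S2: 105 tons
Optimal cost = 2400.
Saving = 2895 − 2400 = 495.

495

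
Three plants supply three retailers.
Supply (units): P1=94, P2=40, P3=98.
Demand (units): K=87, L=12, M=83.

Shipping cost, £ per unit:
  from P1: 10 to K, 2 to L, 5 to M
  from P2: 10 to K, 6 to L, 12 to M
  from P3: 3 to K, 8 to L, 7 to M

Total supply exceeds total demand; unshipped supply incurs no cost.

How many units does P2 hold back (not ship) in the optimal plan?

An optimal plan:
  P1→L: 12 × £2 = £24
  P1→M: 82 × £5 = £410
  P3→K: 87 × £3 = £261
  P3→M: 1 × £7 = £7
Total cost = £702.
P2 ships 0 of its 40, leaving 40.

40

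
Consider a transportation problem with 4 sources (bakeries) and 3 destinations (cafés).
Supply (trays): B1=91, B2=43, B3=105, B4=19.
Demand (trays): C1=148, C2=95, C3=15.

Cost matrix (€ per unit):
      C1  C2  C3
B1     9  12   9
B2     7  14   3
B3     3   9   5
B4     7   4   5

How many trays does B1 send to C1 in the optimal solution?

15

Optimal shipments:
  B1–C1: 15 × €9 = €135
  B1–C2: 76 × €12 = €912
  B2–C1: 28 × €7 = €196
  B2–C3: 15 × €3 = €45
  B3–C1: 105 × €3 = €315
  B4–C2: 19 × €4 = €76
Total cost = €1679.
So B1→C1 carries 15 trays.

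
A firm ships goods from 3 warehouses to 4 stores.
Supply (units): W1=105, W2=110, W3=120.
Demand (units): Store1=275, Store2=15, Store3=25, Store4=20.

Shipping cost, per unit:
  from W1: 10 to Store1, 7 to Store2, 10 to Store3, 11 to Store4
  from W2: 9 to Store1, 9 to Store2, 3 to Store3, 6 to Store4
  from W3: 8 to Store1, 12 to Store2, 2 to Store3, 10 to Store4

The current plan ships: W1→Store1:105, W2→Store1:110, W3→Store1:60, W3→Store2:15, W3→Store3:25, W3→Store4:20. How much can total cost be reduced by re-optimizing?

205

Current plan cost = 105·10 + 110·9 + 60·8 + 15·12 + 25·2 + 20·10 = 2950.
Optimal plan:
  W1→Store1: 90 units
  W1→Store2: 15 units
  W2→Store1: 90 units
  W2→Store4: 20 units
  W3→Store1: 95 units
  W3→Store3: 25 units
Optimal cost = 2745.
Saving = 2950 − 2745 = 205.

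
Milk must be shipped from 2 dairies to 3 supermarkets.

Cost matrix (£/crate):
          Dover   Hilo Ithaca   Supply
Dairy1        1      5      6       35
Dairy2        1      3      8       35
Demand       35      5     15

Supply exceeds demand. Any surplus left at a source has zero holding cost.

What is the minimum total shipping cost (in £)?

One minimum-cost allocation:
  Dairy1 to Dover: 5 × £1 = £5
  Dairy1 to Ithaca: 15 × £6 = £90
  Dairy2 to Dover: 30 × £1 = £30
  Dairy2 to Hilo: 5 × £3 = £15
Total = 5 + 90 + 30 + 15 = £140.
(Supply check: Dairy1 ships 20; Dairy2 ships 35.)

140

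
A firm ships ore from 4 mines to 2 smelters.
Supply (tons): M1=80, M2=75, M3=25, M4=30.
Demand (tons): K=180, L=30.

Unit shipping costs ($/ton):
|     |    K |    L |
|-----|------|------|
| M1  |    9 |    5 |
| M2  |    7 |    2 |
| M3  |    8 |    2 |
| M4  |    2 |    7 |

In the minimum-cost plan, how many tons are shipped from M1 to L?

0

The minimum-cost plan:
  M1→K: 80 × $9 = $720
  M2→K: 70 × $7 = $490
  M2→L: 5 × $2 = $10
  M3→L: 25 × $2 = $50
  M4→K: 30 × $2 = $60
Total cost = $1330.
The route M1→L is not used.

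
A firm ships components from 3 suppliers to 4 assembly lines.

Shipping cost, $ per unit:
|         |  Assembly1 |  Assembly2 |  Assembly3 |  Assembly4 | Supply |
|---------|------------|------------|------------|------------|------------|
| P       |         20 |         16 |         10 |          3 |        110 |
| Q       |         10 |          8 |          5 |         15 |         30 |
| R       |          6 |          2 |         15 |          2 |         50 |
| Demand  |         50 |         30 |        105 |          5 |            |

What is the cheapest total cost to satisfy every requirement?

1545

Optimal allocation:
  P→Assembly3: 105 batches
  P→Assembly4: 5 batches
  Q→Assembly1: 30 batches
  R→Assembly1: 20 batches
  R→Assembly2: 30 batches
Total cost = $1545.
(Supply check: P ships 110; Q ships 30; R ships 50.)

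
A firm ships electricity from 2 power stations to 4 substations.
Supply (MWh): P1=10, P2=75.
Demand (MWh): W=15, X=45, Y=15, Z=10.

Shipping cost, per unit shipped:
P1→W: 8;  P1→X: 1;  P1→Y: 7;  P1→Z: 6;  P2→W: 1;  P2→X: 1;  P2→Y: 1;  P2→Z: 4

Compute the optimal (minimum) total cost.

One minimum-cost allocation:
  P1 to X: 10 × 1 = 10
  P2 to W: 15 × 1 = 15
  P2 to X: 35 × 1 = 35
  P2 to Y: 15 × 1 = 15
  P2 to Z: 10 × 4 = 40
Total = 10 + 15 + 35 + 15 + 40 = 115.
(Supply check: P1 ships 10; P2 ships 75.)

115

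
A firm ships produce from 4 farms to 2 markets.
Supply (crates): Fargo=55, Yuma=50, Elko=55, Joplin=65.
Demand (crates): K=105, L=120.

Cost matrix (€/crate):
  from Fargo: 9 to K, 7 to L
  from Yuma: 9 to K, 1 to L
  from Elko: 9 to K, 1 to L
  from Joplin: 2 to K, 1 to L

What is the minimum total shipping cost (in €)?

A cheapest plan:
  Fargo to K: 40 × €9 = €360
  Fargo to L: 15 × €7 = €105
  Yuma to L: 50 × €1 = €50
  Elko to L: 55 × €1 = €55
  Joplin to K: 65 × €2 = €130
Total = 360 + 105 + 50 + 55 + 130 = €700.

700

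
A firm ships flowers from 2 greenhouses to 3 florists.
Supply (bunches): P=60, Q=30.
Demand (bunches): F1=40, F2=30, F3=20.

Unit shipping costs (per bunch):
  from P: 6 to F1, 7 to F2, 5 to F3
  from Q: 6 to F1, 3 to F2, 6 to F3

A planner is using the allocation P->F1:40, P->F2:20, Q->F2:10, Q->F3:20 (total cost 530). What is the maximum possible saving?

100

Current plan cost = 40·6 + 20·7 + 10·3 + 20·6 = 530.
Optimal plan:
  P to F1: 40 bunches
  P to F3: 20 bunches
  Q to F2: 30 bunches
Optimal cost = 430.
Saving = 530 − 430 = 100.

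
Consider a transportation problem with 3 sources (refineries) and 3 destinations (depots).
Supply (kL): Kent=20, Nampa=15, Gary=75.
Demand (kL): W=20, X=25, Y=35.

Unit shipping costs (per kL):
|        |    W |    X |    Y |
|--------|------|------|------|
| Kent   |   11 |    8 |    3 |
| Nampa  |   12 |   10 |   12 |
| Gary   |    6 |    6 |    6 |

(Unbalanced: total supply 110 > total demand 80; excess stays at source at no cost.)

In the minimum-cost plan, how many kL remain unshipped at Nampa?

15

Minimum-cost shipments:
  Kent to Y: 20 kL
  Gary to W: 20 kL
  Gary to X: 25 kL
  Gary to Y: 15 kL
Total cost = 420.
Nampa ships 0 of its 15, leaving 15.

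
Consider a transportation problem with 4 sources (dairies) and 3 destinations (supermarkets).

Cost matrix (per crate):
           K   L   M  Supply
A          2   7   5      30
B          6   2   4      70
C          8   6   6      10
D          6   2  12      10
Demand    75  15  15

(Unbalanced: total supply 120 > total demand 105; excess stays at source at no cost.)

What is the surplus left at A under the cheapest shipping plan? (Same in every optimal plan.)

Minimum-cost shipments:
  A→K: 30 crates
  B→K: 45 crates
  B→L: 5 crates
  B→M: 15 crates
  D→L: 10 crates
Total cost = 420.
A ships 30 of its 30, leaving 0.

0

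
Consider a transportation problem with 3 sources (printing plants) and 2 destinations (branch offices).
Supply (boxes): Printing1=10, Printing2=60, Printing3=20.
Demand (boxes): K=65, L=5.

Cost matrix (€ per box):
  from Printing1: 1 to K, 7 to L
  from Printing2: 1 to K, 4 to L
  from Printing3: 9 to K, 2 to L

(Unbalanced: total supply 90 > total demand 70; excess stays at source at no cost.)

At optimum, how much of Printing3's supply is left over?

15

An optimal plan:
  Printing1 to K: 5 × €1 = €5
  Printing2 to K: 60 × €1 = €60
  Printing3 to L: 5 × €2 = €10
Total cost = €75.
Printing3 ships 5 of its 20, leaving 15.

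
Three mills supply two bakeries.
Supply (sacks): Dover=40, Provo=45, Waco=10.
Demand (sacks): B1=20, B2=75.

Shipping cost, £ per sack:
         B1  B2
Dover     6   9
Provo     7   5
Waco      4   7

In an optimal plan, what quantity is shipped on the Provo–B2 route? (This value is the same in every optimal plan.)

45

The minimum-cost plan:
  Dover–B1: 20 × £6 = £120
  Dover–B2: 20 × £9 = £180
  Provo–B2: 45 × £5 = £225
  Waco–B2: 10 × £7 = £70
Total cost = £595.
So Provo→B2 carries 45 sacks.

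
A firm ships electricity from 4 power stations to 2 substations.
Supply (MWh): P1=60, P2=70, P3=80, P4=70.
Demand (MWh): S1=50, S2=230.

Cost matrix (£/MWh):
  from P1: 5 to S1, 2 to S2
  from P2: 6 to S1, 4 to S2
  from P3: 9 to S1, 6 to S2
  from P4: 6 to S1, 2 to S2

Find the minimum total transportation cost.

1120

Optimal allocation:
  P1–S2: 60 MWh
  P2–S1: 50 MWh
  P2–S2: 20 MWh
  P3–S2: 80 MWh
  P4–S2: 70 MWh
Total cost = £1120.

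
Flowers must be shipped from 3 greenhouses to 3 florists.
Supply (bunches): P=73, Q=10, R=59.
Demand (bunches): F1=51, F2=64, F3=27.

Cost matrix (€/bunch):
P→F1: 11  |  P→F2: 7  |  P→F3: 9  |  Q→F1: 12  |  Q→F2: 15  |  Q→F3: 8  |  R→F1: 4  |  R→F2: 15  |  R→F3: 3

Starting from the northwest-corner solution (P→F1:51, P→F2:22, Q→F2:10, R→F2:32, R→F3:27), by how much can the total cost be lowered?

Current plan cost = 51·11 + 22·7 + 10·15 + 32·15 + 27·3 = €1426.
Optimal plan:
  P–F2: 64 × €7 = €448
  P–F3: 9 × €9 = €81
  Q–F3: 10 × €8 = €80
  R–F1: 51 × €4 = €204
  R–F3: 8 × €3 = €24
Optimal cost = €837.
Saving = 1426 − 837 = €589.

589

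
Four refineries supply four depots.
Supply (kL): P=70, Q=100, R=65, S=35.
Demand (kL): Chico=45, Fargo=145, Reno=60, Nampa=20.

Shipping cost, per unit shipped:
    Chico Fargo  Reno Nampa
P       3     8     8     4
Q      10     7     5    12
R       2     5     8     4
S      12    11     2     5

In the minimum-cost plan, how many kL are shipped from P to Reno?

0

The minimum-cost plan:
  P->Chico: 45 kL
  P->Fargo: 5 kL
  P->Nampa: 20 kL
  Q->Fargo: 75 kL
  Q->Reno: 25 kL
  R->Fargo: 65 kL
  S->Reno: 35 kL
Total cost = 1300.
The route P→Reno is not used.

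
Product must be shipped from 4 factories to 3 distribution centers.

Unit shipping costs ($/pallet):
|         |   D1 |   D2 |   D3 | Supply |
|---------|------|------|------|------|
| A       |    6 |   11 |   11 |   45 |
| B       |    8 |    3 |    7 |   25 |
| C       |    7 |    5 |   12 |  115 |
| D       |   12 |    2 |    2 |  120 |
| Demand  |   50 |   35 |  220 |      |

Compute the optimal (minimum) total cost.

1795

An optimal shipping plan:
  A→D3: 45 pallets
  B→D3: 25 pallets
  C→D1: 50 pallets
  C→D2: 35 pallets
  C→D3: 30 pallets
  D→D3: 120 pallets
Total cost = $1795.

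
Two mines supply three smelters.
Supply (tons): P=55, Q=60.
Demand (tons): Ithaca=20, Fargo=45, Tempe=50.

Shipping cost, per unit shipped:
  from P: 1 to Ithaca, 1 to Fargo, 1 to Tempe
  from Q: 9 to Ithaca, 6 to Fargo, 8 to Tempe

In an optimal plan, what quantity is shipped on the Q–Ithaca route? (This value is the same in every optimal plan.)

Optimal shipments:
  P to Ithaca: 20 × 1 = 20
  P to Tempe: 35 × 1 = 35
  Q to Fargo: 45 × 6 = 270
  Q to Tempe: 15 × 8 = 120
Total cost = 445.
The route Q→Ithaca is not used.

0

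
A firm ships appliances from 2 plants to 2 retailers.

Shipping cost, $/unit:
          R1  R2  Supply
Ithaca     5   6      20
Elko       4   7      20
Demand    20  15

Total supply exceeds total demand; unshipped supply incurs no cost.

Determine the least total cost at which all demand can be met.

170

A cheapest plan:
  Ithaca->R2: 15 × $6 = $90
  Elko->R1: 20 × $4 = $80
Total = 90 + 80 = $170.
(Supply check: Ithaca ships 15; Elko ships 20.)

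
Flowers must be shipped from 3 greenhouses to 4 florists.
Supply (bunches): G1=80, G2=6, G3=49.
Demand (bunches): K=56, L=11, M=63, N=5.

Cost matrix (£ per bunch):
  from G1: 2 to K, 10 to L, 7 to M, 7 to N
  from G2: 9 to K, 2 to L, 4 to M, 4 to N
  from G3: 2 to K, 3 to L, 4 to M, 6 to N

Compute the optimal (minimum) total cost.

483

One minimum-cost allocation:
  G1→K: 56 × £2 = £112
  G1→M: 19 × £7 = £133
  G1→N: 5 × £7 = £35
  G2→L: 6 × £2 = £12
  G3→L: 5 × £3 = £15
  G3→M: 44 × £4 = £176
Total = 112 + 133 + 35 + 12 + 15 + 176 = £483.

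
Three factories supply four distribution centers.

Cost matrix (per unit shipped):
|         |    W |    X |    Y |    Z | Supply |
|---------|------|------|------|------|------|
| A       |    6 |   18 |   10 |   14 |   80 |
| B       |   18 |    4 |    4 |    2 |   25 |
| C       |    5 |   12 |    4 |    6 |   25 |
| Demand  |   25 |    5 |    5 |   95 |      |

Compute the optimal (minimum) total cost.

1110

An optimal shipping plan:
  A→W: 25 pallets
  A→Y: 5 pallets
  A→Z: 50 pallets
  B→X: 5 pallets
  B→Z: 20 pallets
  C→Z: 25 pallets
Total cost = 1110.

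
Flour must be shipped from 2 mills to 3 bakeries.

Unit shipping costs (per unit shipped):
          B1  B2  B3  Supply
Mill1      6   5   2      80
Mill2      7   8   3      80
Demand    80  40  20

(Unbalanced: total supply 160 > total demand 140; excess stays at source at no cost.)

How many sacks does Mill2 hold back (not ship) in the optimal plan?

20

Minimum-cost shipments:
  Mill1→B1: 20 × 6 = 120
  Mill1→B2: 40 × 5 = 200
  Mill1→B3: 20 × 2 = 40
  Mill2→B1: 60 × 7 = 420
Total cost = 780.
Mill2 ships 60 of its 80, leaving 20.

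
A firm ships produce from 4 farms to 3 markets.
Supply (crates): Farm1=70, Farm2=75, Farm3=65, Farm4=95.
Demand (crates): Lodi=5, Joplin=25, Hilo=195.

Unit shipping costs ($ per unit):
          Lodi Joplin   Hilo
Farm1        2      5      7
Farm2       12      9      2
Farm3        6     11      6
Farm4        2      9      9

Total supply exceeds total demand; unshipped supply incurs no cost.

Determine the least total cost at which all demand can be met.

One minimum-cost allocation:
  Farm1 to Joplin: 25 × $5 = $125
  Farm1 to Hilo: 45 × $7 = $315
  Farm2 to Hilo: 75 × $2 = $150
  Farm3 to Hilo: 65 × $6 = $390
  Farm4 to Lodi: 5 × $2 = $10
  Farm4 to Hilo: 10 × $9 = $90
Total = 125 + 315 + 150 + 390 + 10 + 90 = $1080.
(Supply check: Farm1 ships 70; Farm2 ships 75; Farm3 ships 65; Farm4 ships 15.)

1080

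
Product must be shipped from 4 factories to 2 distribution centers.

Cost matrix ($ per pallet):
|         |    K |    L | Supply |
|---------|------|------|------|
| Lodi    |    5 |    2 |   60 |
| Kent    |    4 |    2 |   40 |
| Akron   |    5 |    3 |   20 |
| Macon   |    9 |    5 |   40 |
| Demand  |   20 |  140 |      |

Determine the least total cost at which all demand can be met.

An optimal shipping plan:
  Lodi to L: 60 × $2 = $120
  Kent to K: 20 × $4 = $80
  Kent to L: 20 × $2 = $40
  Akron to L: 20 × $3 = $60
  Macon to L: 40 × $5 = $200
Total = 120 + 80 + 40 + 60 + 200 = $500.

500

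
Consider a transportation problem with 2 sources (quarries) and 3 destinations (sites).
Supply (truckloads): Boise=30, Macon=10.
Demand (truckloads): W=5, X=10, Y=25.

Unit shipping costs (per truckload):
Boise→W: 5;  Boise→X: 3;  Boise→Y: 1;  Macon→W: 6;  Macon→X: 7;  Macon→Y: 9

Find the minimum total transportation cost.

105

Optimal allocation:
  Boise–X: 5 × 3 = 15
  Boise–Y: 25 × 1 = 25
  Macon–W: 5 × 6 = 30
  Macon–X: 5 × 7 = 35
Total = 15 + 25 + 30 + 35 = 105.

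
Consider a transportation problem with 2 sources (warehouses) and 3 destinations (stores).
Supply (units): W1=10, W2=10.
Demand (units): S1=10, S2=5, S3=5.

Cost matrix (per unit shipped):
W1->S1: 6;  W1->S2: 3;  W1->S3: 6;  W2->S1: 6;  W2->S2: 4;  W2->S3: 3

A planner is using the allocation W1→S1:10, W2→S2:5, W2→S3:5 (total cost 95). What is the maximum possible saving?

5

Current plan cost = 10·6 + 5·4 + 5·3 = 95.
Optimal plan:
  W1–S1: 5 × 6 = 30
  W1–S2: 5 × 3 = 15
  W2–S1: 5 × 6 = 30
  W2–S3: 5 × 3 = 15
Optimal cost = 90.
Saving = 95 − 90 = 5.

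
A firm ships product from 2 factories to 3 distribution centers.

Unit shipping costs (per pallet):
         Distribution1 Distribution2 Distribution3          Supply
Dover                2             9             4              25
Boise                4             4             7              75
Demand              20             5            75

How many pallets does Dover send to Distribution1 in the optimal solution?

Solving gives:
  Dover->Distribution3: 25 × 4 = 100
  Boise->Distribution1: 20 × 4 = 80
  Boise->Distribution2: 5 × 4 = 20
  Boise->Distribution3: 50 × 7 = 350
Total cost = 550.
The route Dover→Distribution1 is not used.

0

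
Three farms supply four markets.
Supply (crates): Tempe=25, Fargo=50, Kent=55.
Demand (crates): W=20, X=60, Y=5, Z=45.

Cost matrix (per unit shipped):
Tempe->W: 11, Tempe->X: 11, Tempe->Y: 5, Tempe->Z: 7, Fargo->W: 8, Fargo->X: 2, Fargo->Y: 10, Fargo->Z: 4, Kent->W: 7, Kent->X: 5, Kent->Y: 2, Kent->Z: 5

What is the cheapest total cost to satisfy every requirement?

A cheapest plan:
  Tempe to Z: 25 crates
  Fargo to X: 50 crates
  Kent to W: 20 crates
  Kent to X: 10 crates
  Kent to Y: 5 crates
  Kent to Z: 20 crates
Total cost = 575.

575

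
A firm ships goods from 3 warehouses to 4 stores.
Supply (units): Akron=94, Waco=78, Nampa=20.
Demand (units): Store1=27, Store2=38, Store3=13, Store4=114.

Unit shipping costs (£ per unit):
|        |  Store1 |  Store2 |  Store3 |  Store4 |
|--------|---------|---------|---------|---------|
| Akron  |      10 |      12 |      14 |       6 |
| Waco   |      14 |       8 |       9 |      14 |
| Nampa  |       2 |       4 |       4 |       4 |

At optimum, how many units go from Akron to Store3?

0

Solving gives:
  Akron→Store4: 94 × £6 = £564
  Waco→Store1: 7 × £14 = £98
  Waco→Store2: 38 × £8 = £304
  Waco→Store3: 13 × £9 = £117
  Waco→Store4: 20 × £14 = £280
  Nampa→Store1: 20 × £2 = £40
Total cost = £1403.
The route Akron→Store3 is not used.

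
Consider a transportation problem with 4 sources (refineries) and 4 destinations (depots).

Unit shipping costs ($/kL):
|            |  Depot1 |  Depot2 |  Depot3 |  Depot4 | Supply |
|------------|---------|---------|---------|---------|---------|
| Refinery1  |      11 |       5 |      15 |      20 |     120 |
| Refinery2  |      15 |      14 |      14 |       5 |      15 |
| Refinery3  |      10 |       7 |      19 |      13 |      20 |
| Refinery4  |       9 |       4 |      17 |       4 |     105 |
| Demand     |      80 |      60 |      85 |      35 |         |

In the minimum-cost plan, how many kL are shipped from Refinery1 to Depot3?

70

Solving gives:
  Refinery1 to Depot2: 50 × $5 = $250
  Refinery1 to Depot3: 70 × $15 = $1050
  Refinery2 to Depot3: 15 × $14 = $210
  Refinery3 to Depot1: 20 × $10 = $200
  Refinery4 to Depot1: 60 × $9 = $540
  Refinery4 to Depot2: 10 × $4 = $40
  Refinery4 to Depot4: 35 × $4 = $140
Total cost = $2430.
So Refinery1→Depot3 carries 70 kL.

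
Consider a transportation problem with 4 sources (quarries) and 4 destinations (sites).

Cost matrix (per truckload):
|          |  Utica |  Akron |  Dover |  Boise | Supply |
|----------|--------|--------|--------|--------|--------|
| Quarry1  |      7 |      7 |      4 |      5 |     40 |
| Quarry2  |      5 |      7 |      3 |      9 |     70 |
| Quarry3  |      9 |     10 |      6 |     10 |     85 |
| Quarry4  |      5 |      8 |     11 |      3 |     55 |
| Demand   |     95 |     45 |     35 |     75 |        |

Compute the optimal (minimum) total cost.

Optimal allocation:
  Quarry1–Akron: 20 truckloads
  Quarry1–Boise: 20 truckloads
  Quarry2–Utica: 70 truckloads
  Quarry3–Utica: 25 truckloads
  Quarry3–Akron: 25 truckloads
  Quarry3–Dover: 35 truckloads
  Quarry4–Boise: 55 truckloads
Total cost = 1440.

1440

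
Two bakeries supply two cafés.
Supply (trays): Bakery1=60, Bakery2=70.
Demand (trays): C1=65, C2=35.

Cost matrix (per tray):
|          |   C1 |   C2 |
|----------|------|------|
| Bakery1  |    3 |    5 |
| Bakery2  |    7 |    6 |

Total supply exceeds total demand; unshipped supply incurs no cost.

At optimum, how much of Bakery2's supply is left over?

30

Minimum-cost shipments:
  Bakery1->C1: 60 × 3 = 180
  Bakery2->C1: 5 × 7 = 35
  Bakery2->C2: 35 × 6 = 210
Total cost = 425.
Bakery2 ships 40 of its 70, leaving 30.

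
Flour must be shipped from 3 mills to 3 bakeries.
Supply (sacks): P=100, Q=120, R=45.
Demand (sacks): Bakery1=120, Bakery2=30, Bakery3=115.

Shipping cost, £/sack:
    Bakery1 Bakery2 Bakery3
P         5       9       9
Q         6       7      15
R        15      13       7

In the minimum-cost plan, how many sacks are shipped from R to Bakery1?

Solving gives:
  P→Bakery1: 30 × £5 = £150
  P→Bakery3: 70 × £9 = £630
  Q→Bakery1: 90 × £6 = £540
  Q→Bakery2: 30 × £7 = £210
  R→Bakery3: 45 × £7 = £315
Total cost = £1845.
The route R→Bakery1 is not used.

0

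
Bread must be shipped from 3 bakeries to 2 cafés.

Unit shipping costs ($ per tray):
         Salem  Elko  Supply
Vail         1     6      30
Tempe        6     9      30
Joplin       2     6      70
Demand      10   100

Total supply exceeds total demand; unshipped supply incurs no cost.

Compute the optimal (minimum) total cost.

640

One minimum-cost allocation:
  Vail->Salem: 10 × $1 = $10
  Vail->Elko: 20 × $6 = $120
  Tempe->Elko: 10 × $9 = $90
  Joplin->Elko: 70 × $6 = $420
Total = 10 + 120 + 90 + 420 = $640.
(Supply check: Vail ships 30; Tempe ships 10; Joplin ships 70.)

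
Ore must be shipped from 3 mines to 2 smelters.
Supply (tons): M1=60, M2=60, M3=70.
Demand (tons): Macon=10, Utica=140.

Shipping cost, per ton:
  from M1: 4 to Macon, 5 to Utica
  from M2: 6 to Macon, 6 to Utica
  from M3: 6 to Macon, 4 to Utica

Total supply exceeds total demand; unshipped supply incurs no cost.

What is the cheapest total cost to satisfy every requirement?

Optimal allocation:
  M1→Macon: 10 tons
  M1→Utica: 50 tons
  M2→Utica: 20 tons
  M3→Utica: 70 tons
Total cost = 690.

690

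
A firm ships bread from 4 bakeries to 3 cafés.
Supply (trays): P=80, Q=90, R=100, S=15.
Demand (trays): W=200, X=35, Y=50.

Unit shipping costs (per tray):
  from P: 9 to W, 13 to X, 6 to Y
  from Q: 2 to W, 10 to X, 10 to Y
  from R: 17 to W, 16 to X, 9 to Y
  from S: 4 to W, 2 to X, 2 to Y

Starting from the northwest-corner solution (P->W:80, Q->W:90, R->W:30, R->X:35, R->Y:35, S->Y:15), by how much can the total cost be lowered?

105

Current plan cost = 80·9 + 90·2 + 30·17 + 35·16 + 35·9 + 15·2 = 2315.
Optimal plan:
  P→W: 80 × 9 = 720
  Q→W: 90 × 2 = 180
  R→W: 30 × 17 = 510
  R→X: 20 × 16 = 320
  R→Y: 50 × 9 = 450
  S→X: 15 × 2 = 30
Optimal cost = 2210.
Saving = 2315 − 2210 = 105.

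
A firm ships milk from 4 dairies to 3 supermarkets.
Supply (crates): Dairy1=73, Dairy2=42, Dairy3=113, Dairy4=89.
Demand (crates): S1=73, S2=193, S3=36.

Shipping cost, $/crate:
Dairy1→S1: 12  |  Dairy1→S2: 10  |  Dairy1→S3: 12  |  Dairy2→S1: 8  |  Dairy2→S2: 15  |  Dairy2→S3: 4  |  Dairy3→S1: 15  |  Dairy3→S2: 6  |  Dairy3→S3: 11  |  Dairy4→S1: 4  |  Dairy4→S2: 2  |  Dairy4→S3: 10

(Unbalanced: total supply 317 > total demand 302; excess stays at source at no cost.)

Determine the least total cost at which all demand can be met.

1762

One minimum-cost allocation:
  Dairy1–S1: 58 × $12 = $696
  Dairy2–S1: 6 × $8 = $48
  Dairy2–S3: 36 × $4 = $144
  Dairy3–S2: 113 × $6 = $678
  Dairy4–S1: 9 × $4 = $36
  Dairy4–S2: 80 × $2 = $160
Total = 696 + 48 + 144 + 678 + 36 + 160 = $1762.
(Supply check: Dairy1 ships 58; Dairy2 ships 42; Dairy3 ships 113; Dairy4 ships 89.)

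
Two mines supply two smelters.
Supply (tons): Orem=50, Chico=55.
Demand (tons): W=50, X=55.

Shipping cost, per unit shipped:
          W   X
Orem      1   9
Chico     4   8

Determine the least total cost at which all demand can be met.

Optimal allocation:
  Orem to W: 50 × 1 = 50
  Chico to X: 55 × 8 = 440
Total = 50 + 440 = 490.
(Supply check: Orem ships 50; Chico ships 55.)

490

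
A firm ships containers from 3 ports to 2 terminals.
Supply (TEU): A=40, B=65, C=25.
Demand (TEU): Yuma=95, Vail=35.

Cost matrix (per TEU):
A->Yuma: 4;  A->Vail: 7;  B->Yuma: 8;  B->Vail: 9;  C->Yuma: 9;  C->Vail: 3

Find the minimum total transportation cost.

One minimum-cost allocation:
  A→Yuma: 40 × 4 = 160
  B→Yuma: 55 × 8 = 440
  B→Vail: 10 × 9 = 90
  C→Vail: 25 × 3 = 75
Total = 160 + 440 + 90 + 75 = 765.

765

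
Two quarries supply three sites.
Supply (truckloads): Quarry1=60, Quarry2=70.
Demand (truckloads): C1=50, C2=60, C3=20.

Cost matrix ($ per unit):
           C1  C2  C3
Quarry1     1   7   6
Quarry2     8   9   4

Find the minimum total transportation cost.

650

An optimal shipping plan:
  Quarry1→C1: 50 truckloads
  Quarry1→C2: 10 truckloads
  Quarry2→C2: 50 truckloads
  Quarry2→C3: 20 truckloads
Total cost = $650.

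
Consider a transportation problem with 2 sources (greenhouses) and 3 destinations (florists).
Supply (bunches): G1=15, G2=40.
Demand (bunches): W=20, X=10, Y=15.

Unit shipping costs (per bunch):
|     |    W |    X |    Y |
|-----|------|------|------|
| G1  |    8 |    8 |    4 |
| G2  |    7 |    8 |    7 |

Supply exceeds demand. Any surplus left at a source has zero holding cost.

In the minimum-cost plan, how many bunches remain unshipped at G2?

10

Minimum-cost shipments:
  G1->Y: 15 × 4 = 60
  G2->W: 20 × 7 = 140
  G2->X: 10 × 8 = 80
Total cost = 280.
G2 ships 30 of its 40, leaving 10.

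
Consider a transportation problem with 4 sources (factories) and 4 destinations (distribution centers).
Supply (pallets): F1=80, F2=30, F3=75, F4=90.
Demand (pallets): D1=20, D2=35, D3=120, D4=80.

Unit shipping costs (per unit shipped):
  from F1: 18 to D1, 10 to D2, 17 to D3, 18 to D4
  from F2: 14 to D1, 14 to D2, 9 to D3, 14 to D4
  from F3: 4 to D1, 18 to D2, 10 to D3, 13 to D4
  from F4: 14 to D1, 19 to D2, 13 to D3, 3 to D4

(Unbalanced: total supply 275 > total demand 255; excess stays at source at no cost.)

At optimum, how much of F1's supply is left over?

20

An optimal plan:
  F1–D2: 35 × 10 = 350
  F1–D3: 25 × 17 = 425
  F2–D3: 30 × 9 = 270
  F3–D1: 20 × 4 = 80
  F3–D3: 55 × 10 = 550
  F4–D3: 10 × 13 = 130
  F4–D4: 80 × 3 = 240
Total cost = 2045.
F1 ships 60 of its 80, leaving 20.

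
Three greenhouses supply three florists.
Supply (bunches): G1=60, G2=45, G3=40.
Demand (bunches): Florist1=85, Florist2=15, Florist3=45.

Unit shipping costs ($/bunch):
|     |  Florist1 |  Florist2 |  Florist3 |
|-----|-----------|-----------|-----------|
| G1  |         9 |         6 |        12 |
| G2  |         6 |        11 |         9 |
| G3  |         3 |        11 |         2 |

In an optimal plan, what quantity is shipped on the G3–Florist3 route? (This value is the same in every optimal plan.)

Optimal shipments:
  G1–Florist1: 40 bunches
  G1–Florist2: 15 bunches
  G1–Florist3: 5 bunches
  G2–Florist1: 45 bunches
  G3–Florist3: 40 bunches
Total cost = $860.
So G3→Florist3 carries 40 bunches.

40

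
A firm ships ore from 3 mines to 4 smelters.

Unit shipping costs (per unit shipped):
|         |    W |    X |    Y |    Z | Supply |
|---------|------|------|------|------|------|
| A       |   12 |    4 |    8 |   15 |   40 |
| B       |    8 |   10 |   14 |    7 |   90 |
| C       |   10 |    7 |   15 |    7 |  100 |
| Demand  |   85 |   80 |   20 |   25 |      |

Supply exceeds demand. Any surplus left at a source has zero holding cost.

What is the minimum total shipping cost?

Optimal allocation:
  A→X: 20 × 4 = 80
  A→Y: 20 × 8 = 160
  B→W: 85 × 8 = 680
  C→X: 60 × 7 = 420
  C→Z: 25 × 7 = 175
Total = 80 + 160 + 680 + 420 + 175 = 1515.

1515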